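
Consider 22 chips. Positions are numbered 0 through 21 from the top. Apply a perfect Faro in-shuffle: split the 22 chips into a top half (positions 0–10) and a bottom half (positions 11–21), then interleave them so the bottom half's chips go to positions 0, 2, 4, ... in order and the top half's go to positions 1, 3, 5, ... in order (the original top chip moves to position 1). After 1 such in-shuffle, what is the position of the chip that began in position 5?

Track the chip's position through each in-shuffle:
5 → 11

11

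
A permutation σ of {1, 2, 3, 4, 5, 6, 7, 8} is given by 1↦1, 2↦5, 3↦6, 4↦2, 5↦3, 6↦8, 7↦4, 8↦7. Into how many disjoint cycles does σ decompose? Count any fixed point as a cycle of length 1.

Cycle decomposition: (1) (2 5 3 6 8 7 4).
2 cycles.

2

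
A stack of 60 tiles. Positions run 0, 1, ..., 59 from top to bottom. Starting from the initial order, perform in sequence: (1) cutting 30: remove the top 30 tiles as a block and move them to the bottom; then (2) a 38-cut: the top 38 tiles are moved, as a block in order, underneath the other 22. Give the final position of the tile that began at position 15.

7

Track the tile from position 15 forward through each operation:
  after op 1 (cut 30): 15 → 45
  after op 2 (cut 38): 45 → 7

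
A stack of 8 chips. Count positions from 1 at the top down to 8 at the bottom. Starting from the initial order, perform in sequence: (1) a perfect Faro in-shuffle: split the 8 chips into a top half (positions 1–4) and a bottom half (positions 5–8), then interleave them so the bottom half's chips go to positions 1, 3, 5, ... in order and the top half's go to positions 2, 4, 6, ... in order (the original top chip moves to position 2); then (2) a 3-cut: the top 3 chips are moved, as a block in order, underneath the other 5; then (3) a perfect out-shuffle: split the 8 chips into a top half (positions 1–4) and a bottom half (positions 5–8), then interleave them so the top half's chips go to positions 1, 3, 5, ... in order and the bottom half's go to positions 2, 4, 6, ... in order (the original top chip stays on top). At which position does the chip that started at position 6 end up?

Track the chip from position 6 forward through each operation:
  after op 1 (in-shuffle): 6 → 3
  after op 2 (cut 3): 3 → 8
  after op 3 (out-shuffle): 8 → 8

8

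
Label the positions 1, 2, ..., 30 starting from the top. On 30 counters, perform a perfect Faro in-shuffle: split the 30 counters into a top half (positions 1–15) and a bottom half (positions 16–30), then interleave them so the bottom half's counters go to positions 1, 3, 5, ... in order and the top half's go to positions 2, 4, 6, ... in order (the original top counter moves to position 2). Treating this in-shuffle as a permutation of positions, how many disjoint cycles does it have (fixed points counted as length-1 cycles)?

6

Trace each unvisited position around until it returns:
(1 2 4 8 16) (3 6 12 24 17) (5 10 20 9 18) (7 14 28 25 19) (11 22 13 26 21) (15 30 29 27 23)
6 cycles in total.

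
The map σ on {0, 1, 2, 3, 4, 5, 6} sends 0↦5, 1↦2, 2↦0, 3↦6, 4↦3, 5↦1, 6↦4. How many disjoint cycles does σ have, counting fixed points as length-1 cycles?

2

Cycle decomposition: (0 5 1 2) (3 6 4).
2 cycles.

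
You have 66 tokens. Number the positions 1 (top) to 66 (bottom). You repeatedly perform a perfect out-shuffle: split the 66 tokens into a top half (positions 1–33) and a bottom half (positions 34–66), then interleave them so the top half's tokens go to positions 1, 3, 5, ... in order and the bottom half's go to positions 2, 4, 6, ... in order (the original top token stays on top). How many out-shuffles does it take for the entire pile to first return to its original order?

The out-shuffle permutes the 66 positions with cycle lengths [1, 1, 4, 12, 12, 12, 12, 12].
Every token is home exactly when every cycle has completed a whole number of laps, i.e. after lcm(1, 4, 12) = 12 out-shuffles.

12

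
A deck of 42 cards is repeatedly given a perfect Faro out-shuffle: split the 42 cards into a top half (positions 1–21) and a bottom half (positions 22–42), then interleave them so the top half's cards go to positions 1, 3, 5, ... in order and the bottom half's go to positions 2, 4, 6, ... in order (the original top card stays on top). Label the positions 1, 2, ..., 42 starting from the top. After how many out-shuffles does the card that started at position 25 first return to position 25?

20

Follow position 25 under repeated out-shuffles:
25 → 8 → 15 → 29 → 16 → 31 → 20 → 39 → 36 → 30 → 18 → 35 → 28 → 14 → 27 → 12 → 23 → 4 → 7 → 13 → 25
It first returns after 20 out-shuffles.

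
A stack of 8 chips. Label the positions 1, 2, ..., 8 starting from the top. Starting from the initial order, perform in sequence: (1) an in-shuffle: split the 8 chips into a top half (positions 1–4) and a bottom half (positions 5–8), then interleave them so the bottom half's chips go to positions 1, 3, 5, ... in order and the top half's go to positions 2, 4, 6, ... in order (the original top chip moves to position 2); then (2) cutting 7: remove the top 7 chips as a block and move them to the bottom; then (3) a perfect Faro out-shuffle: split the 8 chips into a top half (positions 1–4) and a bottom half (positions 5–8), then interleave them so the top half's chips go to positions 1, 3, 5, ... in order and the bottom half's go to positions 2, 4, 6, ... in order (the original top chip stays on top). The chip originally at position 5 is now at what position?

Track the chip from position 5 forward through each operation:
  after op 1 (in-shuffle): 5 → 1
  after op 2 (cut 7): 1 → 2
  after op 3 (out-shuffle): 2 → 3

3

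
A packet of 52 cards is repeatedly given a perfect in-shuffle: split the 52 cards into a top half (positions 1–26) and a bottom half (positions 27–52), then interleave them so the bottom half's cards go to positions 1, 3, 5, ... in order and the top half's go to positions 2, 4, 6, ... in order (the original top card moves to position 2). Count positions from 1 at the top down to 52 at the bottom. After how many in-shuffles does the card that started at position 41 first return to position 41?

Follow position 41 under repeated in-shuffles:
41 → 29 → 5 → 10 → 20 → 40 → 27 → 1 → ... → 41 (length 52)
It first returns after 52 in-shuffles.

52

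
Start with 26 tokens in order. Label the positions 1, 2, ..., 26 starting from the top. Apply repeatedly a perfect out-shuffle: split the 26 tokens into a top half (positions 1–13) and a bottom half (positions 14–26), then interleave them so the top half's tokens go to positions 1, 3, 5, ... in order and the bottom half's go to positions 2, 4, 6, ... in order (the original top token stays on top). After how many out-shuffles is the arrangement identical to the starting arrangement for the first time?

The out-shuffle permutes the 26 positions with cycle lengths [1, 1, 4, 20].
Every token is home exactly when every cycle has completed a whole number of laps, i.e. after lcm(1, 4, 20) = 20 out-shuffles.

20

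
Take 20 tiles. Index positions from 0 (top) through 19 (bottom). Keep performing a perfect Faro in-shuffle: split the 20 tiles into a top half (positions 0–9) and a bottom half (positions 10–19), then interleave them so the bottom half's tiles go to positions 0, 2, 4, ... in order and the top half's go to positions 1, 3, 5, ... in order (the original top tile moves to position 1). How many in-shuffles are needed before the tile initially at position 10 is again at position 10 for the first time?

Follow position 10 under repeated in-shuffles:
10 → 0 → 1 → 3 → 7 → 15 → 10
It first returns after 6 in-shuffles.

6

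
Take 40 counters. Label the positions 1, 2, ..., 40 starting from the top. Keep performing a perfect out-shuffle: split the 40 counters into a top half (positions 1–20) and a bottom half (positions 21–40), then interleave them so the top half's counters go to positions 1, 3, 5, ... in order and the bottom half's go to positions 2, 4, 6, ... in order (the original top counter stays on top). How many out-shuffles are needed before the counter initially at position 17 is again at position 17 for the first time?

12

Follow position 17 under repeated out-shuffles:
17 → 33 → 26 → 12 → 23 → 6 → 11 → 21 → 2 → 3 → 5 → 9 → 17
It first returns after 12 out-shuffles.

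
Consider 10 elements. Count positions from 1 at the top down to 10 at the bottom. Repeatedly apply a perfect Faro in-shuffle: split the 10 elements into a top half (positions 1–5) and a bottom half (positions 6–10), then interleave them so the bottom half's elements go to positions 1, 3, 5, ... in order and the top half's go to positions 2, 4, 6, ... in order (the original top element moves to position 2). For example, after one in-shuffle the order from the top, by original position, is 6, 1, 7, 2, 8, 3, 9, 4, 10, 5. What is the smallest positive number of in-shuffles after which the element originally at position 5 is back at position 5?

Follow position 5 under repeated in-shuffles:
5 → 10 → 9 → 7 → 3 → 6 → 1 → 2 → 4 → 8 → 5
It first returns after 10 in-shuffles.

10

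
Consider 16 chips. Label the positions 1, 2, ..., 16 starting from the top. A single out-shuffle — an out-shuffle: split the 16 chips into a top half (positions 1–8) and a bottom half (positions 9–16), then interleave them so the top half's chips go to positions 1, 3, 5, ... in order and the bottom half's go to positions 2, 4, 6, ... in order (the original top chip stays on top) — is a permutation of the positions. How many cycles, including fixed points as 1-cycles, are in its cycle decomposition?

Trace each unvisited position around until it returns:
(1) (2 3 5 9) (4 7 13 10) (6 11) (8 15 14 12) (16)
6 cycles in total.

6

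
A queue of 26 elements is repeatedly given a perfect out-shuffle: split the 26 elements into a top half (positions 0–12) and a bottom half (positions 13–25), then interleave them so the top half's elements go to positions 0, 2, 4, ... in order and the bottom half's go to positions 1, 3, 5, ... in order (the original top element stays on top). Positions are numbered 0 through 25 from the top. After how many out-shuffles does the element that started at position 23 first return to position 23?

20

Follow position 23 under repeated out-shuffles:
23 → 21 → 17 → 9 → 18 → 11 → 22 → 19 → 13 → 1 → 2 → 4 → 8 → 16 → 7 → 14 → 3 → 6 → 12 → 24 → 23
It first returns after 20 out-shuffles.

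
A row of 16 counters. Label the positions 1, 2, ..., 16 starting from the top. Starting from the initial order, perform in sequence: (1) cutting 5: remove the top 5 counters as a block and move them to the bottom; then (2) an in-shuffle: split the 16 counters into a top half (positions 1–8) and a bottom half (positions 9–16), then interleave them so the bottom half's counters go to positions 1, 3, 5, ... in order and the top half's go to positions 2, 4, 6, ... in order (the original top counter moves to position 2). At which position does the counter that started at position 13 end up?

16

Track the counter from position 13 forward through each operation:
  after op 1 (cut 5): 13 → 8
  after op 2 (in-shuffle): 8 → 16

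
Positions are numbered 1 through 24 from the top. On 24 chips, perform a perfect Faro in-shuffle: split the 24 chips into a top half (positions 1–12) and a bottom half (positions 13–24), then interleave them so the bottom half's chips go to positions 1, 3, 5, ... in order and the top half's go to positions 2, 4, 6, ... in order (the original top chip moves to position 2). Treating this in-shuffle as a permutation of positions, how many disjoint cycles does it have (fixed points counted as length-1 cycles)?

Trace each unvisited position around until it returns:
(1 2 4 8 16 7 ... len 20) (5 10 20 15)
2 cycles in total.

2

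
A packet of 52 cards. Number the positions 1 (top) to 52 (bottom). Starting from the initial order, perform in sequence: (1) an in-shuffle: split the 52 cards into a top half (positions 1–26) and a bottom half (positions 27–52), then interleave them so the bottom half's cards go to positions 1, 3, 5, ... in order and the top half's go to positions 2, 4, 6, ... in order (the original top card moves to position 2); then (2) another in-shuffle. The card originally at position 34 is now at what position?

30

Track the card from position 34 forward through each operation:
  after op 1 (in-shuffle): 34 → 15
  after op 2 (in-shuffle): 15 → 30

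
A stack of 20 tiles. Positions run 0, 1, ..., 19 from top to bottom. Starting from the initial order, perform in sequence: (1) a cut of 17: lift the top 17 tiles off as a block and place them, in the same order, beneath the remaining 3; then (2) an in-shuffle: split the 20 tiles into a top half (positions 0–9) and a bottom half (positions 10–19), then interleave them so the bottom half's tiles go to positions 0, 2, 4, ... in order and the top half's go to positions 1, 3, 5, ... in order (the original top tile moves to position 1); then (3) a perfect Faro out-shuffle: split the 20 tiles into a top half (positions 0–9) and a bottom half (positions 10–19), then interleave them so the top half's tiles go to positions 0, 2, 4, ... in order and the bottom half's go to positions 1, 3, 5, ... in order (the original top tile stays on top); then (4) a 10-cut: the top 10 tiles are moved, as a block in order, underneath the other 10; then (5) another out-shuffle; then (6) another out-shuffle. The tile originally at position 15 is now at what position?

Track the tile from position 15 forward through each operation:
  after op 1 (cut 17): 15 → 18
  after op 2 (in-shuffle): 18 → 16
  after op 3 (out-shuffle): 16 → 13
  after op 4 (cut 10): 13 → 3
  after op 5 (out-shuffle): 3 → 6
  after op 6 (out-shuffle): 6 → 12

12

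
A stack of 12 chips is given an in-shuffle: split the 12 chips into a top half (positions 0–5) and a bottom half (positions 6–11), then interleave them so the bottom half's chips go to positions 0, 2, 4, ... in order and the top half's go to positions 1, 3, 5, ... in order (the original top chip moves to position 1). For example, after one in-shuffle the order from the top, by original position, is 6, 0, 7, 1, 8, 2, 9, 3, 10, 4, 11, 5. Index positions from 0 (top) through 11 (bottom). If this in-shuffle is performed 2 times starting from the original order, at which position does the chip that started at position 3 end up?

2

Track the chip's position through each in-shuffle:
3 → 7 → 2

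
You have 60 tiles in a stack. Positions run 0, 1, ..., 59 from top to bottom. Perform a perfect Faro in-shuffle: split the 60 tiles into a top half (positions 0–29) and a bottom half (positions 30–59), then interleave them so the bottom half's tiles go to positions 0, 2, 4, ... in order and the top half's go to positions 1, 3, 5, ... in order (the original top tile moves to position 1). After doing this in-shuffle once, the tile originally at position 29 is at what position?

59

Track the tile's position through each in-shuffle:
29 → 59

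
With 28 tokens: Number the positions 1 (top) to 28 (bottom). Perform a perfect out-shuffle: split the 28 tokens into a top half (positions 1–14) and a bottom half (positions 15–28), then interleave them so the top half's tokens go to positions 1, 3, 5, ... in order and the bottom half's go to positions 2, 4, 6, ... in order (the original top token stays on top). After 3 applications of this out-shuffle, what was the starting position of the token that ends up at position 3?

8

Work backwards from position 3, undoing one out-shuffle at a time:
3 ← 2 ← 15 ← 8
So the token now at position 3 started at position 8.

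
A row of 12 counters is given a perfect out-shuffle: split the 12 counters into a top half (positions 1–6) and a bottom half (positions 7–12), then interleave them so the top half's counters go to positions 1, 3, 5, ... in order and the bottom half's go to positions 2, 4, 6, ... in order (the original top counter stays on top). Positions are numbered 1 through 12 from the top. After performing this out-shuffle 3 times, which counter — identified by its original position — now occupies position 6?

3

Work backwards from position 6, undoing one out-shuffle at a time:
6 ← 9 ← 5 ← 3
So the counter now at position 6 started at position 3.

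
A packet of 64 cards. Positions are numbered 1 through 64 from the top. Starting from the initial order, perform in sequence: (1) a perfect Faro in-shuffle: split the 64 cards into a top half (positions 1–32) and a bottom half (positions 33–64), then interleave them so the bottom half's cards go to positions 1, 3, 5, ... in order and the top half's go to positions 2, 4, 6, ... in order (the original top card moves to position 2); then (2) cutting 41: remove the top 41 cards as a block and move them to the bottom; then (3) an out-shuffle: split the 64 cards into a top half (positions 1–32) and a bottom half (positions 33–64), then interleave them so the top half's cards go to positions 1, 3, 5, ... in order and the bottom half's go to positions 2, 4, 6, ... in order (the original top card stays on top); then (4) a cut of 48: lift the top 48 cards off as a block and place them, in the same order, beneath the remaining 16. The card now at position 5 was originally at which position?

Undo the operations in reverse order, starting from position 5:
  undo op 4 (cut 48): 5 ← 53
  undo op 3 (out-shuffle, from top half): 53 ← 27
  undo op 2 (cut 41): 27 ← 4
  undo op 1 (in-shuffle, from top half): 4 ← 2
So the card at position 5 came from original position 2.

2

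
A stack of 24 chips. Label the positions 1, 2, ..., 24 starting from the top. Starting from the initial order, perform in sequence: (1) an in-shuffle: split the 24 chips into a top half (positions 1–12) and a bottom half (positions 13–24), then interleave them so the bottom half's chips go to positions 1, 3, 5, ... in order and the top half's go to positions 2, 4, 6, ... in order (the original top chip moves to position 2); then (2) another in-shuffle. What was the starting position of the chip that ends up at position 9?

21

Undo the operations in reverse order, starting from position 9:
  undo op 2 (in-shuffle, from bottom half): 9 ← 17
  undo op 1 (in-shuffle, from bottom half): 17 ← 21
So the chip at position 9 came from original position 21.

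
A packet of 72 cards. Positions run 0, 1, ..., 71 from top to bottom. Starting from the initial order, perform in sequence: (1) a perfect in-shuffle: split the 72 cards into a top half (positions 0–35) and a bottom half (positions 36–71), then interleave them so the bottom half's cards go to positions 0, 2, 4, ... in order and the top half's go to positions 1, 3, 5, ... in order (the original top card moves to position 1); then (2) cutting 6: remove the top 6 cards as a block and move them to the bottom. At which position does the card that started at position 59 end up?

Track the card from position 59 forward through each operation:
  after op 1 (in-shuffle): 59 → 46
  after op 2 (cut 6): 46 → 40

40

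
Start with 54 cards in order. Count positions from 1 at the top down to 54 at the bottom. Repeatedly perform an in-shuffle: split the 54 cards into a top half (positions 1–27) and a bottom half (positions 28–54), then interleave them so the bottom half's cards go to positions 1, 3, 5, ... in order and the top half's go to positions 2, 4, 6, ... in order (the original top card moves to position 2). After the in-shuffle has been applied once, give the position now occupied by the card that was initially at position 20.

Track the card's position through each in-shuffle:
20 → 40

40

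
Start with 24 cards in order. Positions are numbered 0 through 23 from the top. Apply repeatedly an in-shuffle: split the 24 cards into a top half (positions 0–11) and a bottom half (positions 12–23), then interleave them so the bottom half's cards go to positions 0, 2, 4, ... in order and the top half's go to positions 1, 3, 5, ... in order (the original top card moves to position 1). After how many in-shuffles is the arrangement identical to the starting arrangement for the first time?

20

The in-shuffle permutes the 24 positions with cycle lengths [4, 20].
Every card is home exactly when every cycle has completed a whole number of laps, i.e. after lcm(4, 20) = 20 in-shuffles.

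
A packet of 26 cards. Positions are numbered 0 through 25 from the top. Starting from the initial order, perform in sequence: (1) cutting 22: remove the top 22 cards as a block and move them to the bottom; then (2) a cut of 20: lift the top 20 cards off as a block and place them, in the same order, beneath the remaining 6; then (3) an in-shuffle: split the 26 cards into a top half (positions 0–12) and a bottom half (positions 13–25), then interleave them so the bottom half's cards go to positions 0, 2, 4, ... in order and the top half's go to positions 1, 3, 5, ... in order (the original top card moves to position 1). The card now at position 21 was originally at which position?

Undo the operations in reverse order, starting from position 21:
  undo op 3 (in-shuffle, from top half): 21 ← 10
  undo op 2 (cut 20): 10 ← 4
  undo op 1 (cut 22): 4 ← 0
So the card at position 21 came from original position 0.

0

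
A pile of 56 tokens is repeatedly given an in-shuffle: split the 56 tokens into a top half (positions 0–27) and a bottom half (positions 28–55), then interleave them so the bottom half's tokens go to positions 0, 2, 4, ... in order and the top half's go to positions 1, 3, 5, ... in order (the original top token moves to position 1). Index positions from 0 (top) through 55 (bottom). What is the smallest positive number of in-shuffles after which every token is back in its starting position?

The in-shuffle permutes the 56 positions with cycle lengths [2, 18, 18, 18].
Every token is home exactly when every cycle has completed a whole number of laps, i.e. after lcm(2, 18) = 18 in-shuffles.

18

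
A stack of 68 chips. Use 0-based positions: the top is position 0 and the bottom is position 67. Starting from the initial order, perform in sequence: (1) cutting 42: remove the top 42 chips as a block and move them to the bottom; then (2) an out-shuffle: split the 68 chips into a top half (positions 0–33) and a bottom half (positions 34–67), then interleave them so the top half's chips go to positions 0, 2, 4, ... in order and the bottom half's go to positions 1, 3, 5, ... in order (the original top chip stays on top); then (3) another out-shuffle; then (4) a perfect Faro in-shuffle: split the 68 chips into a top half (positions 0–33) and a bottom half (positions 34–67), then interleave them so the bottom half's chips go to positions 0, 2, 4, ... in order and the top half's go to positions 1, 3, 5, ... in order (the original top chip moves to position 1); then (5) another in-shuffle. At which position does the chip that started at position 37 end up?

0

Track the chip from position 37 forward through each operation:
  after op 1 (cut 42): 37 → 63
  after op 2 (out-shuffle): 63 → 59
  after op 3 (out-shuffle): 59 → 51
  after op 4 (in-shuffle): 51 → 34
  after op 5 (in-shuffle): 34 → 0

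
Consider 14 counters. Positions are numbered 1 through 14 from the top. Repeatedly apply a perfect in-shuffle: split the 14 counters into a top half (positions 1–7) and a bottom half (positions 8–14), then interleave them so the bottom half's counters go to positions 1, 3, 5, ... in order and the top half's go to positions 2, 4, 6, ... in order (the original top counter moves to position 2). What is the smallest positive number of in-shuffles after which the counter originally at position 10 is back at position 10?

2

Follow position 10 under repeated in-shuffles:
10 → 5 → 10
It first returns after 2 in-shuffles.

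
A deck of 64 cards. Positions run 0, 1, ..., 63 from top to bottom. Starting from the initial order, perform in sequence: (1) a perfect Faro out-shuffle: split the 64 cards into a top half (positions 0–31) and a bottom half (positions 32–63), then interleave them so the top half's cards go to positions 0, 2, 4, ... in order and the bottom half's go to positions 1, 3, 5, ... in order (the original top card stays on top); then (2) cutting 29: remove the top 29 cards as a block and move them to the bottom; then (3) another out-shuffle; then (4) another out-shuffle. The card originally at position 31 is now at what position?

Track the card from position 31 forward through each operation:
  after op 1 (out-shuffle): 31 → 62
  after op 2 (cut 29): 62 → 33
  after op 3 (out-shuffle): 33 → 3
  after op 4 (out-shuffle): 3 → 6

6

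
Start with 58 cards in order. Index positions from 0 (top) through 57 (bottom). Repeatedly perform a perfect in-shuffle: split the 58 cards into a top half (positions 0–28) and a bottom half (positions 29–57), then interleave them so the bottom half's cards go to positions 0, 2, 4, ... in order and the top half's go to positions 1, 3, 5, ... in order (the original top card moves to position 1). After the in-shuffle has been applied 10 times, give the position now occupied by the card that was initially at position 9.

32

Track the card's position through each in-shuffle:
9 → 19 → 39 → 20 → 41 → 24 → 49 → 40 → 22 → 45 → 32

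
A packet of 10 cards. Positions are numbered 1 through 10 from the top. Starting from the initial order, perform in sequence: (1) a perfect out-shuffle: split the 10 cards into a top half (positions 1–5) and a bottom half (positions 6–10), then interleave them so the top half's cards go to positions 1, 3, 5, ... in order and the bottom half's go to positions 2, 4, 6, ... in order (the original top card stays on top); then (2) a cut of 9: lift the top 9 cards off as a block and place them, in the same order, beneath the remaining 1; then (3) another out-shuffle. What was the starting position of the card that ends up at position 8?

9

Undo the operations in reverse order, starting from position 8:
  undo op 3 (out-shuffle, from bottom half): 8 ← 9
  undo op 2 (cut 9): 9 ← 8
  undo op 1 (out-shuffle, from bottom half): 8 ← 9
So the card at position 8 came from original position 9.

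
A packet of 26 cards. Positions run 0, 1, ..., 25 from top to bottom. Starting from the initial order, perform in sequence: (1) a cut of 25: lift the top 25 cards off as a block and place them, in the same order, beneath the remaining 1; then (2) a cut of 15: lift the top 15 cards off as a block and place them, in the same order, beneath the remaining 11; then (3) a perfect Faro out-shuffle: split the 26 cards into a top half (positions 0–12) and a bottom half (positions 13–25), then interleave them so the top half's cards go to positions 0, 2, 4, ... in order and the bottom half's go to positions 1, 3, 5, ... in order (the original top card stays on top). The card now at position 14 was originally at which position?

21

Undo the operations in reverse order, starting from position 14:
  undo op 3 (out-shuffle, from top half): 14 ← 7
  undo op 2 (cut 15): 7 ← 22
  undo op 1 (cut 25): 22 ← 21
So the card at position 14 came from original position 21.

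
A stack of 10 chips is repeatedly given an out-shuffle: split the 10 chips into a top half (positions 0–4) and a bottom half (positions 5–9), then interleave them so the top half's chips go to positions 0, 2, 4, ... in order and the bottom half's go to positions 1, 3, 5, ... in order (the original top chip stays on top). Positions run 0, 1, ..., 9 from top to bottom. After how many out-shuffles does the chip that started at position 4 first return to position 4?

Follow position 4 under repeated out-shuffles:
4 → 8 → 7 → 5 → 1 → 2 → 4
It first returns after 6 out-shuffles.

6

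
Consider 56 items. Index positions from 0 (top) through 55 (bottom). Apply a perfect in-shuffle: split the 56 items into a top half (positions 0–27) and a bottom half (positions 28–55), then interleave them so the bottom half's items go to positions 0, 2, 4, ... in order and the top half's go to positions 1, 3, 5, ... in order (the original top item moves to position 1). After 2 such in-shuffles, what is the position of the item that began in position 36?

Track the item's position through each in-shuffle:
36 → 16 → 33

33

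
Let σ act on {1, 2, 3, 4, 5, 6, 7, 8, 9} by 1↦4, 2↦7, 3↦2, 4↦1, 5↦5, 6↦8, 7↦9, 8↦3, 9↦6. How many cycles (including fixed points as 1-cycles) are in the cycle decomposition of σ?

Cycle decomposition: (1 4) (2 7 9 6 8 3) (5).
3 cycles.

3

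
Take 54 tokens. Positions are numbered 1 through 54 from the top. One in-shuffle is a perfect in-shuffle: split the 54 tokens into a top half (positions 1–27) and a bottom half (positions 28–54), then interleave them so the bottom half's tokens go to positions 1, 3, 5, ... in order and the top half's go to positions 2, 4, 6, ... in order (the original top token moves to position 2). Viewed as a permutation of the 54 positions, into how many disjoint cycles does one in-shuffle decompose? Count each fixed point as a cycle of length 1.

Trace each unvisited position around until it returns:
(1 2 4 8 16 32 ... len 20) (3 6 12 24 48 41 ... len 20) (5 10 20 40 25 50 45 35 15 30) (11 22 44 33)
4 cycles in total.

4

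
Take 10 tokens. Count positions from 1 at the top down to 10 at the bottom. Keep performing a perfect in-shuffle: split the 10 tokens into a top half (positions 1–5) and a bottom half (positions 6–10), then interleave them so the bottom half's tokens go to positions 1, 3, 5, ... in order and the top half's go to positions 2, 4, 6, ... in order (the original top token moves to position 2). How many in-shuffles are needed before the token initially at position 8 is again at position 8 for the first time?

10

Follow position 8 under repeated in-shuffles:
8 → 5 → 10 → 9 → 7 → 3 → 6 → 1 → 2 → 4 → 8
It first returns after 10 in-shuffles.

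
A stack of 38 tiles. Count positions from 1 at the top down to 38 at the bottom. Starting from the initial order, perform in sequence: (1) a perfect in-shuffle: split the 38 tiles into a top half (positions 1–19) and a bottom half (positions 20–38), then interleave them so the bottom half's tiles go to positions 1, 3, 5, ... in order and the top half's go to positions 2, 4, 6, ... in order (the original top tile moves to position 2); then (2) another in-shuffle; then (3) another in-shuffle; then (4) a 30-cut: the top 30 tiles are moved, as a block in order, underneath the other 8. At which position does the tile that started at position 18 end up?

35

Track the tile from position 18 forward through each operation:
  after op 1 (in-shuffle): 18 → 36
  after op 2 (in-shuffle): 36 → 33
  after op 3 (in-shuffle): 33 → 27
  after op 4 (cut 30): 27 → 35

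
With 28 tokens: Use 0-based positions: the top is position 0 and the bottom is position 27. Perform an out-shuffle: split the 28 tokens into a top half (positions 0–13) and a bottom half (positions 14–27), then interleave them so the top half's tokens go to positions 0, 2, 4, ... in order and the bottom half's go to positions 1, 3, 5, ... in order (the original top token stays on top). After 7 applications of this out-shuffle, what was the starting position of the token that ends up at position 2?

19

Work backwards from position 2, undoing one out-shuffle at a time:
2 ← 1 ← 14 ← 7 ← 17 ← 22 ← 11 ← 19
So the token now at position 2 started at position 19.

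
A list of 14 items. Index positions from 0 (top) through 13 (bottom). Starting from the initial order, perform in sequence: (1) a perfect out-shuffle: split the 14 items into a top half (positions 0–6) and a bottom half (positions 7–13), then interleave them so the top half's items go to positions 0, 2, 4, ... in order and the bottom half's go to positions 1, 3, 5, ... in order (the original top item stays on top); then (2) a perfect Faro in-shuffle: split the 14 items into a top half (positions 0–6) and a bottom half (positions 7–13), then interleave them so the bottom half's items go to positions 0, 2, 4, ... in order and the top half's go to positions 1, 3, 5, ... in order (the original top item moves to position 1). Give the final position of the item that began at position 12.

8

Track the item from position 12 forward through each operation:
  after op 1 (out-shuffle): 12 → 11
  after op 2 (in-shuffle): 11 → 8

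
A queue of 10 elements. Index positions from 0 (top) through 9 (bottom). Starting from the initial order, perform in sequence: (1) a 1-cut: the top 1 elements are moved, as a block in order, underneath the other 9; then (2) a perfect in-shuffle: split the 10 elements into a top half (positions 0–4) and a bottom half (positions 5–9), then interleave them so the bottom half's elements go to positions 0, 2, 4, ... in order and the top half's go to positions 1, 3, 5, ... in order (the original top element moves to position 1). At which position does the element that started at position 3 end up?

Track the element from position 3 forward through each operation:
  after op 1 (cut 1): 3 → 2
  after op 2 (in-shuffle): 2 → 5

5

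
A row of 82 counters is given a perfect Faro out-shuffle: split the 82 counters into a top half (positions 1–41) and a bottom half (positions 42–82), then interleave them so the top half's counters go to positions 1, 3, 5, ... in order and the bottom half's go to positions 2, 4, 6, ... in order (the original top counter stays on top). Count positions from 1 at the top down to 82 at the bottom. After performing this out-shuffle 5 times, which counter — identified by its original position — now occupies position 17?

Work backwards from position 17, undoing one out-shuffle at a time:
17 ← 9 ← 5 ← 3 ← 2 ← 42
So the counter now at position 17 started at position 42.

42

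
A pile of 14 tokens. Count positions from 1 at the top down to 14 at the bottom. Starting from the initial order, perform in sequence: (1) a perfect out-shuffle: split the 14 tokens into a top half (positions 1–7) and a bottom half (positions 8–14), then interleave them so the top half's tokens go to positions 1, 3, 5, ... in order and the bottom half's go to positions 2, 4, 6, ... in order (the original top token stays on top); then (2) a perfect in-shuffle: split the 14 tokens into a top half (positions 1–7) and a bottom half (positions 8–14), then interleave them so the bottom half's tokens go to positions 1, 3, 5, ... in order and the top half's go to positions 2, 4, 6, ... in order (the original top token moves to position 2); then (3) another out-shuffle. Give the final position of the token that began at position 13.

4

Track the token from position 13 forward through each operation:
  after op 1 (out-shuffle): 13 → 12
  after op 2 (in-shuffle): 12 → 9
  after op 3 (out-shuffle): 9 → 4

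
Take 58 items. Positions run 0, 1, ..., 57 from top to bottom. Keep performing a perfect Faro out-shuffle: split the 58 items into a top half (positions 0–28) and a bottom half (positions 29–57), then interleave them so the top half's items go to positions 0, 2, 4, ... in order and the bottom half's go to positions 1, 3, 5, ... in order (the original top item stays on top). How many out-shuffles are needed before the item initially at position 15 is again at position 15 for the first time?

18

Follow position 15 under repeated out-shuffles:
15 → 30 → 3 → 6 → 12 → 24 → 48 → 39 → 21 → 42 → 27 → 54 → 51 → 45 → 33 → 9 → 18 → 36 → 15
It first returns after 18 out-shuffles.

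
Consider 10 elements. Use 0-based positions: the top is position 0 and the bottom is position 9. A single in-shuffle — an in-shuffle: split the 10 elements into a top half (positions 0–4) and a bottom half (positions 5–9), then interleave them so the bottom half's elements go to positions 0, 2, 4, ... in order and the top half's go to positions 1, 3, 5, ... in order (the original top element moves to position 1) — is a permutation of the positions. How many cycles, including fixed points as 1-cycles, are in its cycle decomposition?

Trace each unvisited position around until it returns:
(0 1 3 7 4 9 8 6 2 5)
1 cycle in total.

1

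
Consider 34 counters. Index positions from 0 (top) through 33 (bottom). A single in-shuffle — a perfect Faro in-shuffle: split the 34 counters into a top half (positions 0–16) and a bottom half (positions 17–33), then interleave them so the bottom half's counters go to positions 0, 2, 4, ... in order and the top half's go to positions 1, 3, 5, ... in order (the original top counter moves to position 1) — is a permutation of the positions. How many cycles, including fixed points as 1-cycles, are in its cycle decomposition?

5

Trace each unvisited position around until it returns:
(0 1 3 7 15 31 ... len 12) (2 5 11 23 12 25 ... len 12) (4 9 19) (6 13 27 20) (14 29 24)
5 cycles in total.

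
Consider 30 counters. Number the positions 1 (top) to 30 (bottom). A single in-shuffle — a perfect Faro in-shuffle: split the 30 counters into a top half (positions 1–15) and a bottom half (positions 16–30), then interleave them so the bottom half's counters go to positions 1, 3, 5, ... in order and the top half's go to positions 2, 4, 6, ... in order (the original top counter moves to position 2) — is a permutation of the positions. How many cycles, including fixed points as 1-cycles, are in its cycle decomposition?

6

Trace each unvisited position around until it returns:
(1 2 4 8 16) (3 6 12 24 17) (5 10 20 9 18) (7 14 28 25 19) (11 22 13 26 21) (15 30 29 27 23)
6 cycles in total.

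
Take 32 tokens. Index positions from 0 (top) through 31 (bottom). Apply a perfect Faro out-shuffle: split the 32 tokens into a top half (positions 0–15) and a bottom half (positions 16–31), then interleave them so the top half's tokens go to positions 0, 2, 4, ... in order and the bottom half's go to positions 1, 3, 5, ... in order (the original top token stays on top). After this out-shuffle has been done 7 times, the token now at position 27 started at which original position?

Work backwards from position 27, undoing one out-shuffle at a time:
27 ← 29 ← 30 ← 15 ← 23 ← 27 ← 29 ← 30
So the token now at position 27 started at position 30.

30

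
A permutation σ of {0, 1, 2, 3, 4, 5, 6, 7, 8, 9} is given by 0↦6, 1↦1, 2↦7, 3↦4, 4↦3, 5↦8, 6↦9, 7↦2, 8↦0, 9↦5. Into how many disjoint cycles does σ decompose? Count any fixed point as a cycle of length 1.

4

Cycle decomposition: (0 6 9 5 8) (1) (2 7) (3 4).
4 cycles.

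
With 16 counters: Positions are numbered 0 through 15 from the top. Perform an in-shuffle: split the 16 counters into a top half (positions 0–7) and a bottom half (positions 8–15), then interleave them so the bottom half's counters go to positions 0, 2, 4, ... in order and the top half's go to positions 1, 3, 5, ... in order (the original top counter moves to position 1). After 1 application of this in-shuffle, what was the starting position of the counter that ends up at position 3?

1

Work backwards from position 3, undoing one in-shuffle at a time:
3 ← 1
So the counter now at position 3 started at position 1.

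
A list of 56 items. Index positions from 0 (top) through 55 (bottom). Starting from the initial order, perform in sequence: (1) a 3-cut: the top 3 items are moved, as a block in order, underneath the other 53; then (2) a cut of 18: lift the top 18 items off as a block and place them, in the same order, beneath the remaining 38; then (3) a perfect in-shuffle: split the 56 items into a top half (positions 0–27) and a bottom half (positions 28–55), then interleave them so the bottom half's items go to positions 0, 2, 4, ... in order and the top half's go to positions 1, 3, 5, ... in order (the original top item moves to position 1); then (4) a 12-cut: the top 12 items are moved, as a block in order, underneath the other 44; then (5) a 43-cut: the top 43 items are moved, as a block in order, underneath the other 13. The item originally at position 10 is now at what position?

Track the item from position 10 forward through each operation:
  after op 1 (cut 3): 10 → 7
  after op 2 (cut 18): 7 → 45
  after op 3 (in-shuffle): 45 → 34
  after op 4 (cut 12): 34 → 22
  after op 5 (cut 43): 22 → 35

35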